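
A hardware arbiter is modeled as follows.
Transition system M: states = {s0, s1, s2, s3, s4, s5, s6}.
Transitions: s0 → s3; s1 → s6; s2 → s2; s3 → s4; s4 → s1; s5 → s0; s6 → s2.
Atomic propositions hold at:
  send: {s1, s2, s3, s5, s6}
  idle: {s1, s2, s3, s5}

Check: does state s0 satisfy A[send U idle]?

A[send U idle]: least fixpoint, start Z0 = Sat(idle) = {s1, s2, s3, s5}, add states in Sat(send) with every successor in Z. Z1 = {s1, s2, s3, s5, s6}; fixed.
Sat(A[send U idle]) = {s1, s2, s3, s5, s6}
s0 ∉ Sat(A[send U idle]) = {s1, s2, s3, s5, s6}, so the formula does not hold at s0.

No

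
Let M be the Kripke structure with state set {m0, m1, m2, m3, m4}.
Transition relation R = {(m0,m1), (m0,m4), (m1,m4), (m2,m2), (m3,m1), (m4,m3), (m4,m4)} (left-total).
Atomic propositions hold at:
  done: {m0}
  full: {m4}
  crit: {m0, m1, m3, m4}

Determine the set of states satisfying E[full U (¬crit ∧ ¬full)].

Sat(¬crit) = {m2}
Sat(¬full) = {m0, m1, m2, m3}
Sat(¬crit ∧ ¬full) = {m2}
E[full U (¬crit ∧ ¬full)]: least fixpoint, start Z0 = Sat((¬crit ∧ ¬full)) = {m2}, add states in Sat(full) with some successor in Z. Already a fixed point.
Sat(E[full U (¬crit ∧ ¬full)]) = {m2}

{m2}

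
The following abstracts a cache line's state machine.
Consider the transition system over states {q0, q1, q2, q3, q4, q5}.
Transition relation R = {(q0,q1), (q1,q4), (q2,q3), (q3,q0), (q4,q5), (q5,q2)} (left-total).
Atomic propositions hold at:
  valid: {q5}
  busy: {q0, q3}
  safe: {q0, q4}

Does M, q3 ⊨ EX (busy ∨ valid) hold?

Yes

Sat(busy ∨ valid) = {q0, q3, q5}
Sat(EX (busy ∨ valid)) = {s : some successor in {q0, q3, q5}} = {q2, q3, q4}
q3 ∈ Sat(EX (busy ∨ valid)) = {q2, q3, q4}, so the formula holds at q3.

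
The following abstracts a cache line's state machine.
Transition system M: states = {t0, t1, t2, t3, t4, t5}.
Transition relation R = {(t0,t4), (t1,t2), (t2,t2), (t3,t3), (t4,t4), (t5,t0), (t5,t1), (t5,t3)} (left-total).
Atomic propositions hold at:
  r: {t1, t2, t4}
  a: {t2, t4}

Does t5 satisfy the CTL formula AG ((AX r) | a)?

Sat(AX r) = {s : every successor in {t1, t2, t4}} = {t0, t1, t2, t4}
Sat((AX r) | a) = {t0, t1, t2, t4}
AG ((AX r) | a): greatest fixpoint, start Z0 = {t0, t1, t2, t4}, keep only states in Sat with every successor in Z. Already a fixed point.
Sat(AG ((AX r) | a)) = {t0, t1, t2, t4}
t5 ∉ Sat(AG ((AX r) | a)) = {t0, t1, t2, t4}, so the formula does not hold at t5.

No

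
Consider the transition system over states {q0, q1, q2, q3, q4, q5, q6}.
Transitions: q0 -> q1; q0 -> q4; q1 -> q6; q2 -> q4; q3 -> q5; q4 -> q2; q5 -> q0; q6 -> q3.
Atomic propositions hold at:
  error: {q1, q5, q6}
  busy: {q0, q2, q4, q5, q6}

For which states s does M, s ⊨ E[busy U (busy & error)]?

{q5, q6}

Sat(busy & error) = {q5, q6}
E[busy U (busy & error)]: least fixpoint, start Z0 = Sat((busy & error)) = {q5, q6}, add states in Sat(busy) with some successor in Z. Already a fixed point.
Sat(E[busy U (busy & error)]) = {q5, q6}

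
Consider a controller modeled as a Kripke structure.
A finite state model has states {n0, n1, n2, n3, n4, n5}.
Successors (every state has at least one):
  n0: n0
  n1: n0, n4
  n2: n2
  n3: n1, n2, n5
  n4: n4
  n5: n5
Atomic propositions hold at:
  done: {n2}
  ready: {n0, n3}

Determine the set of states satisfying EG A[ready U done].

{n2}

A[ready U done]: least fixpoint, start Z0 = Sat(done) = {n2}, add states in Sat(ready) with every successor in Z. Already a fixed point.
Sat(A[ready U done]) = {n2}
EG A[ready U done]: greatest fixpoint, start Z0 = {n2}, keep only states in Sat with some successor in Z. Already a fixed point.
Sat(EG A[ready U done]) = {n2}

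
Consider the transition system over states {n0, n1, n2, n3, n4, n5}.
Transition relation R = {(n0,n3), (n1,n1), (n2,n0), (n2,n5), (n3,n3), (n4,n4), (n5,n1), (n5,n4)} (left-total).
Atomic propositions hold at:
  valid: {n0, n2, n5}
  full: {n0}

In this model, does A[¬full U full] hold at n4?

Sat(¬full) = {n1, n2, n3, n4, n5}
A[¬full U full]: least fixpoint, start Z0 = Sat(full) = {n0}, add states in Sat(¬full) with every successor in Z. Already a fixed point.
Sat(A[¬full U full]) = {n0}
n4 ∉ Sat(A[¬full U full]) = {n0}, so the formula does not hold at n4.

No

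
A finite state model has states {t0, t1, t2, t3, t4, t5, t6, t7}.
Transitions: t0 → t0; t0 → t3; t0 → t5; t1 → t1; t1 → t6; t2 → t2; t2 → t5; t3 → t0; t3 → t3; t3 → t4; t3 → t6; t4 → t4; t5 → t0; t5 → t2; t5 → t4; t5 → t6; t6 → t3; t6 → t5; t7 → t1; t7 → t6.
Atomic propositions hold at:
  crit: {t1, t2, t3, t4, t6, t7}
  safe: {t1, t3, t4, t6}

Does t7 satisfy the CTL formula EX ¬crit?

Sat(¬crit) = {t0, t5}
Sat(EX ¬crit) = {s : some successor in {t0, t5}} = {t0, t2, t3, t5, t6}
t7 ∉ Sat(EX ¬crit) = {t0, t2, t3, t5, t6}, so the formula does not hold at t7.

No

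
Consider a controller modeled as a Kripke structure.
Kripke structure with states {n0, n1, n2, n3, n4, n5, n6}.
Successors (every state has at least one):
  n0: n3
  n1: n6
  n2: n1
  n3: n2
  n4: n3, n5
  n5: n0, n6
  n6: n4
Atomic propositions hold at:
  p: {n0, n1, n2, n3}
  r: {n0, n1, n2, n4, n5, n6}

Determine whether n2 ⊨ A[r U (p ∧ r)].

Yes

Sat(p ∧ r) = {n0, n1, n2}
A[r U (p ∧ r)]: least fixpoint, start Z0 = Sat((p ∧ r)) = {n0, n1, n2}, add states in Sat(r) with every successor in Z. Already a fixed point.
Sat(A[r U (p ∧ r)]) = {n0, n1, n2}
n2 ∈ Sat(A[r U (p ∧ r)]) = {n0, n1, n2}, so the formula holds at n2.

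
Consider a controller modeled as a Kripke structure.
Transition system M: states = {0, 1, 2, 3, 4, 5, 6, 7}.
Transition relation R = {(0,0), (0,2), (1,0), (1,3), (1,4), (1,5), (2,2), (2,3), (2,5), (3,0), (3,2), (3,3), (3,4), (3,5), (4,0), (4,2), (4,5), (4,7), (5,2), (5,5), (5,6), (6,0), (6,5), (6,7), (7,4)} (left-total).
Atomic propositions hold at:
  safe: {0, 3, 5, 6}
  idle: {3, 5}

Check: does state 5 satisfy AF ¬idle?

No

Sat(¬idle) = {0, 1, 2, 4, 6, 7}
AF ¬idle: least fixpoint, start Z0 = {0, 1, 2, 4, 6, 7}, add states with every successor in Z. Already a fixed point.
Sat(AF ¬idle) = {0, 1, 2, 4, 6, 7}
5 ∉ Sat(AF ¬idle) = {0, 1, 2, 4, 6, 7}, so the formula does not hold at 5.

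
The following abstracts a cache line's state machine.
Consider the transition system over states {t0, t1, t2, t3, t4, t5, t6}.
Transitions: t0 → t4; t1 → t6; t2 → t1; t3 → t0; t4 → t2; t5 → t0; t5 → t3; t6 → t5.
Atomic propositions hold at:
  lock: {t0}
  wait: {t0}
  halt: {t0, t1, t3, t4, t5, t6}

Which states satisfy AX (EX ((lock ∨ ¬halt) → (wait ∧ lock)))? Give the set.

Sat(¬halt) = {t2}
Sat(lock ∨ ¬halt) = {t0, t2}
Sat(wait ∧ lock) = {t0}
Sat((lock ∨ ¬halt) → (wait ∧ lock)) = {t0, t1, t3, t4, t5, t6}
Sat(EX ((lock ∨ ¬halt) → (wait ∧ lock))) = {s : some successor in {t0, t1, t3, t4, t5, t6}} = {t0, t1, t2, t3, t5, t6}
Sat(AX (EX ((lock ∨ ¬halt) → (wait ∧ lock)))) = {s : every successor in {t0, t1, t2, t3, t5, t6}} = {t1, t2, t3, t4, t5, t6}

{t1, t2, t3, t4, t5, t6}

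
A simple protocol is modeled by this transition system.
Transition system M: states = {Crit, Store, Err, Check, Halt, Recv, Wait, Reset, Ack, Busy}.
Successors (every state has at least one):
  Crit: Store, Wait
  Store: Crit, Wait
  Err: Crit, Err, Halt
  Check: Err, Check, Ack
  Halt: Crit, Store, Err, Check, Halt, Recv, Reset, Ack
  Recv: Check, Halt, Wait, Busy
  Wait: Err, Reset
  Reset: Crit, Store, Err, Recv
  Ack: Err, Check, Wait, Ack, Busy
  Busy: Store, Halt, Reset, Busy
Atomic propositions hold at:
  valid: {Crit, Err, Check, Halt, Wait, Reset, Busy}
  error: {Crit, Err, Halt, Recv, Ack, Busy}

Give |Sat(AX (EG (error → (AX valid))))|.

Sat(AX valid) = {s : every successor in {Crit, Err, Check, Halt, Wait, Reset, Busy}} = {Store, Err, Recv, Wait}
Sat(error → (AX valid)) = {Store, Err, Check, Recv, Wait, Reset}
EG (error → (AX valid)): greatest fixpoint, start Z0 = {Store, Err, Check, Recv, Wait, Reset}, keep only states in Sat with some successor in Z. Already a fixed point.
Sat(EG (error → (AX valid))) = {Store, Err, Check, Recv, Wait, Reset}
Sat(AX (EG (error → (AX valid)))) = {s : every successor in {Store, Err, Check, Recv, Wait, Reset}} = {Crit, Wait}
|Sat(AX (EG (error → (AX valid))))| = |{Crit, Wait}| = 2.

2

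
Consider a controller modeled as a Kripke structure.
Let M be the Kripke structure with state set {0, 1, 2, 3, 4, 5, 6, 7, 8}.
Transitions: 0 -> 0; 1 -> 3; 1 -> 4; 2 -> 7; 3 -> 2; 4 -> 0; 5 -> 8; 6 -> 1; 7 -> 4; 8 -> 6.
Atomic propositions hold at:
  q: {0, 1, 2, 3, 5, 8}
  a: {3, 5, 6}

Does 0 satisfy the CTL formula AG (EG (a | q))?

Yes

Sat(a | q) = {0, 1, 2, 3, 5, 6, 8}
EG (a | q): greatest fixpoint, start Z0 = {0, 1, 2, 3, 5, 6, 8}, keep only states in Sat with some successor in Z. Z1 = {0, 1, 3, 5, 6, 8}; Z2 = {0, 1, 5, 6, 8}; Z3 = {0, 5, 6, 8}; Z4 = {0, 5, 8}; Z5 = {0, 5}; Z6 = {0}; fixed.
Sat(EG (a | q)) = {0}
AG (EG (a | q)): greatest fixpoint, start Z0 = {0}, keep only states in Sat with every successor in Z. Already a fixed point.
Sat(AG (EG (a | q))) = {0}
0 ∈ Sat(AG (EG (a | q))) = {0}, so the formula holds at 0.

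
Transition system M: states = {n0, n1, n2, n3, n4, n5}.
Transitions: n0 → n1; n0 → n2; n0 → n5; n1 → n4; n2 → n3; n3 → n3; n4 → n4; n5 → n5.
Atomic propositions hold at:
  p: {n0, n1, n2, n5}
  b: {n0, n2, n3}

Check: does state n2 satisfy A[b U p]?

Yes

A[b U p]: least fixpoint, start Z0 = Sat(p) = {n0, n1, n2, n5}, add states in Sat(b) with every successor in Z. Already a fixed point.
Sat(A[b U p]) = {n0, n1, n2, n5}
n2 ∈ Sat(A[b U p]) = {n0, n1, n2, n5}, so the formula holds at n2.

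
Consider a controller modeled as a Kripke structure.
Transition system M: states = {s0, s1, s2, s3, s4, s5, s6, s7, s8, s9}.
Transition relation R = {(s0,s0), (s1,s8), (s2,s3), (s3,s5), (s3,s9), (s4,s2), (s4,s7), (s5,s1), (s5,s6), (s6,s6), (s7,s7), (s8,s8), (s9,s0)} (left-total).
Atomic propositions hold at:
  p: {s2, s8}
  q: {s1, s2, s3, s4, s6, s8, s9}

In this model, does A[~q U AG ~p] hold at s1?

Sat(~q) = {s0, s5, s7}
Sat(~p) = {s0, s1, s3, s4, s5, s6, s7, s9}
AG ~p: greatest fixpoint, start Z0 = {s0, s1, s3, s4, s5, s6, s7, s9}, keep only states in Sat with every successor in Z. Z1 = {s0, s3, s5, s6, s7, s9}; Z2 = {s0, s3, s6, s7, s9}; Z3 = {s0, s6, s7, s9}; fixed.
Sat(AG ~p) = {s0, s6, s7, s9}
A[~q U AG ~p]: least fixpoint, start Z0 = Sat(AG ~p) = {s0, s6, s7, s9}, add states in Sat(~q) with every successor in Z. Already a fixed point.
Sat(A[~q U AG ~p]) = {s0, s6, s7, s9}
s1 ∉ Sat(A[~q U AG ~p]) = {s0, s6, s7, s9}, so the formula does not hold at s1.

No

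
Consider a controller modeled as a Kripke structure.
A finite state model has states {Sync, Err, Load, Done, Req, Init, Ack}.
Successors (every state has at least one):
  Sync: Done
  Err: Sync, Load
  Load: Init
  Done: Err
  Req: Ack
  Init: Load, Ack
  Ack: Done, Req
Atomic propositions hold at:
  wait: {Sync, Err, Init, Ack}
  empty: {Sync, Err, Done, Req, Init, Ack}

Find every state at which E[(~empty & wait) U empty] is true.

Sat(~empty) = {Load}
Sat(~empty & wait) = ∅
E[(~empty & wait) U empty]: least fixpoint, start Z0 = Sat(empty) = {Sync, Err, Done, Req, Init, Ack}, add states in Sat(~empty & wait) with some successor in Z. Already a fixed point.
Sat(E[(~empty & wait) U empty]) = {Sync, Err, Done, Req, Init, Ack}

{Sync, Err, Done, Req, Init, Ack}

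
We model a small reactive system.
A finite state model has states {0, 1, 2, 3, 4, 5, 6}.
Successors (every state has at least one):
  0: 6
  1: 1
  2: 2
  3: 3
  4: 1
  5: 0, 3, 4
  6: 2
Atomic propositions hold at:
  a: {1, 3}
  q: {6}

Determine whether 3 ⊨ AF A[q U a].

Yes

A[q U a]: least fixpoint, start Z0 = Sat(a) = {1, 3}, add states in Sat(q) with every successor in Z. Already a fixed point.
Sat(A[q U a]) = {1, 3}
AF A[q U a]: least fixpoint, start Z0 = {1, 3}, add states with every successor in Z. Z1 = {1, 3, 4}; fixed.
Sat(AF A[q U a]) = {1, 3, 4}
3 ∈ Sat(AF A[q U a]) = {1, 3, 4}, so the formula holds at 3.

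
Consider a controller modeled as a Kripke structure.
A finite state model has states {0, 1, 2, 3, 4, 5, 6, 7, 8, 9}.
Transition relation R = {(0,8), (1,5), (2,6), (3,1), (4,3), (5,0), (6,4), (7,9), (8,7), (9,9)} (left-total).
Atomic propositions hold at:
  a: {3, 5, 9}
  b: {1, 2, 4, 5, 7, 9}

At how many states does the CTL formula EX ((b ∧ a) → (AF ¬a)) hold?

Sat(b ∧ a) = {5, 9}
Sat(¬a) = {0, 1, 2, 4, 6, 7, 8}
AF ¬a: least fixpoint, start Z0 = {0, 1, 2, 4, 6, 7, 8}, add states with every successor in Z. Z1 = {0, 1, 2, 3, 4, 5, 6, 7, 8}; fixed.
Sat(AF ¬a) = {0, 1, 2, 3, 4, 5, 6, 7, 8}
Sat((b ∧ a) → (AF ¬a)) = {0, 1, 2, 3, 4, 5, 6, 7, 8}
Sat(EX ((b ∧ a) → (AF ¬a))) = {s : some successor in {0, 1, 2, 3, 4, 5, 6, 7, 8}} = {0, 1, 2, 3, 4, 5, 6, 8}
|Sat(EX ((b ∧ a) → (AF ¬a)))| = |{0, 1, 2, 3, 4, 5, 6, 8}| = 8.

8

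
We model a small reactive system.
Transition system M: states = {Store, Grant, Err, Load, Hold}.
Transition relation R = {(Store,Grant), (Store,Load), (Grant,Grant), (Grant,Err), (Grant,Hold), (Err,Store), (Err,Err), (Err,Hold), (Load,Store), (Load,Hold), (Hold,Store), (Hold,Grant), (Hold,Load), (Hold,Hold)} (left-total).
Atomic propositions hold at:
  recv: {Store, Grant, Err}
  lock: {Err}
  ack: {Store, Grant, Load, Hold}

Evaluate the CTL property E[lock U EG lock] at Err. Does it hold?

EG lock: greatest fixpoint, start Z0 = {Err}, keep only states in Sat with some successor in Z. Already a fixed point.
Sat(EG lock) = {Err}
E[lock U EG lock]: least fixpoint, start Z0 = Sat(EG lock) = {Err}, add states in Sat(lock) with some successor in Z. Already a fixed point.
Sat(E[lock U EG lock]) = {Err}
Err ∈ Sat(E[lock U EG lock]) = {Err}, so the formula holds at Err.

Yes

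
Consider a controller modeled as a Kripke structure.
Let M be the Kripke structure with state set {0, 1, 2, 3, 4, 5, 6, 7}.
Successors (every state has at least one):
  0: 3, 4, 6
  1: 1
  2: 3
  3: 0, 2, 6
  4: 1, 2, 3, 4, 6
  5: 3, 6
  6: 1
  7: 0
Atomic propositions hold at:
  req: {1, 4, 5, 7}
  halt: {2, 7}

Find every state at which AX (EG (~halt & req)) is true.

{1, 6}

Sat(~halt) = {0, 1, 3, 4, 5, 6}
Sat(~halt & req) = {1, 4, 5}
EG (~halt & req): greatest fixpoint, start Z0 = {1, 4, 5}, keep only states in Sat with some successor in Z. Z1 = {1, 4}; fixed.
Sat(EG (~halt & req)) = {1, 4}
Sat(AX (EG (~halt & req))) = {s : every successor in {1, 4}} = {1, 6}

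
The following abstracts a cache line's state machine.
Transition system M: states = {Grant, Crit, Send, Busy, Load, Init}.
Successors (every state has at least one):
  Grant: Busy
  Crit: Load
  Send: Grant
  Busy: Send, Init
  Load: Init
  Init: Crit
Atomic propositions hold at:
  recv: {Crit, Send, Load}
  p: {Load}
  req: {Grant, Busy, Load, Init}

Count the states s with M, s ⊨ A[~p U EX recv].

5

Sat(~p) = {Grant, Crit, Send, Busy, Init}
Sat(EX recv) = {s : some successor in {Crit, Send, Load}} = {Crit, Busy, Init}
A[~p U EX recv]: least fixpoint, start Z0 = Sat(EX recv) = {Crit, Busy, Init}, add states in Sat(~p) with every successor in Z. Z1 = {Grant, Crit, Busy, Init}; Z2 = {Grant, Crit, Send, Busy, Init}; fixed.
Sat(A[~p U EX recv]) = {Grant, Crit, Send, Busy, Init}
|Sat(A[~p U EX recv])| = |{Grant, Crit, Send, Busy, Init}| = 5.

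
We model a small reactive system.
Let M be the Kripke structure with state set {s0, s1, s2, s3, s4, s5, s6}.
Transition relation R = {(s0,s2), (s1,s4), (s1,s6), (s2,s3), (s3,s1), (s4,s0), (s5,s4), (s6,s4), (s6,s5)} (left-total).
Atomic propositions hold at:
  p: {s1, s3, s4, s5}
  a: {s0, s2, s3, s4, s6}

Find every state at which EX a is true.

Sat(EX a) = {s : some successor in {s0, s2, s3, s4, s6}} = {s0, s1, s2, s4, s5, s6}

{s0, s1, s2, s4, s5, s6}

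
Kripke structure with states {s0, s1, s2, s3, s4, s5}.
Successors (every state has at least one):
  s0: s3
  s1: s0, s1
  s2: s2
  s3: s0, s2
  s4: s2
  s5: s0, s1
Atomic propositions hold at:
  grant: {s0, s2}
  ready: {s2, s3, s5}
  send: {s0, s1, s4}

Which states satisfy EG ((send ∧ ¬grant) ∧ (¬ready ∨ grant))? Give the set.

{s1}

Sat(¬grant) = {s1, s3, s4, s5}
Sat(send ∧ ¬grant) = {s1, s4}
Sat(¬ready) = {s0, s1, s4}
Sat(¬ready ∨ grant) = {s0, s1, s2, s4}
Sat((send ∧ ¬grant) ∧ (¬ready ∨ grant)) = {s1, s4}
EG ((send ∧ ¬grant) ∧ (¬ready ∨ grant)): greatest fixpoint, start Z0 = {s1, s4}, keep only states in Sat with some successor in Z. Z1 = {s1}; fixed.
Sat(EG ((send ∧ ¬grant) ∧ (¬ready ∨ grant))) = {s1}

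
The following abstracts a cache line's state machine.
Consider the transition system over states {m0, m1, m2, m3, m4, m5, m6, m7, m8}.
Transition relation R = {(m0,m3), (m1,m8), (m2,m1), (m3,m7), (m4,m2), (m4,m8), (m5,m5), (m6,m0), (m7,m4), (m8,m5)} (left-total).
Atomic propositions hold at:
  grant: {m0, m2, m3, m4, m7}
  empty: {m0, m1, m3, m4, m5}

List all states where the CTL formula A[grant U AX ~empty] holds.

{m0, m1, m2, m3, m4, m7}

Sat(~empty) = {m2, m6, m7, m8}
Sat(AX ~empty) = {s : every successor in {m2, m6, m7, m8}} = {m1, m3, m4}
A[grant U AX ~empty]: least fixpoint, start Z0 = Sat(AX ~empty) = {m1, m3, m4}, add states in Sat(grant) with every successor in Z. Z1 = {m0, m1, m2, m3, m4, m7}; fixed.
Sat(A[grant U AX ~empty]) = {m0, m1, m2, m3, m4, m7}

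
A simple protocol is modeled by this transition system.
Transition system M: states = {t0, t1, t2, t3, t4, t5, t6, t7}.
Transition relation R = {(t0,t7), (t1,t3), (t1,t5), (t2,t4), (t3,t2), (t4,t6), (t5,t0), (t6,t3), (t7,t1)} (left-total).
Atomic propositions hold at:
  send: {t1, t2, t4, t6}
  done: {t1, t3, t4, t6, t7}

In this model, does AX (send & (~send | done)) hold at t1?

Sat(~send) = {t0, t3, t5, t7}
Sat(~send | done) = {t0, t1, t3, t4, t5, t6, t7}
Sat(send & (~send | done)) = {t1, t4, t6}
Sat(AX (send & (~send | done))) = {s : every successor in {t1, t4, t6}} = {t2, t4, t7}
t1 ∉ Sat(AX (send & (~send | done))) = {t2, t4, t7}, so the formula does not hold at t1.

No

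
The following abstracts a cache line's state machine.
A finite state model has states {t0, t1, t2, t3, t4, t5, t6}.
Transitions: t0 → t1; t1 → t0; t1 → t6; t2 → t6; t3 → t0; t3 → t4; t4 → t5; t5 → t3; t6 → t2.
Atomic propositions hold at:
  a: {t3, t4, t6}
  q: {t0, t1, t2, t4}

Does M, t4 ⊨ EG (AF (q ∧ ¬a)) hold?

Sat(¬a) = {t0, t1, t2, t5}
Sat(q ∧ ¬a) = {t0, t1, t2}
AF (q ∧ ¬a): least fixpoint, start Z0 = {t0, t1, t2}, add states with every successor in Z. Z1 = {t0, t1, t2, t6}; fixed.
Sat(AF (q ∧ ¬a)) = {t0, t1, t2, t6}
EG (AF (q ∧ ¬a)): greatest fixpoint, start Z0 = {t0, t1, t2, t6}, keep only states in Sat with some successor in Z. Already a fixed point.
Sat(EG (AF (q ∧ ¬a))) = {t0, t1, t2, t6}
t4 ∉ Sat(EG (AF (q ∧ ¬a))) = {t0, t1, t2, t6}, so the formula does not hold at t4.

No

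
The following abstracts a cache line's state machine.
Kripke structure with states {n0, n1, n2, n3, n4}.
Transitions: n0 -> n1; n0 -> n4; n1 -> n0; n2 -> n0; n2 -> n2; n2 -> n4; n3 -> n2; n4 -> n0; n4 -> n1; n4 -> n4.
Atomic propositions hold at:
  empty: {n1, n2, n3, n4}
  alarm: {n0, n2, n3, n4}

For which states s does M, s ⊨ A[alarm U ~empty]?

Sat(~empty) = {n0}
A[alarm U ~empty]: least fixpoint, start Z0 = Sat(~empty) = {n0}, add states in Sat(alarm) with every successor in Z. Already a fixed point.
Sat(A[alarm U ~empty]) = {n0}

{n0}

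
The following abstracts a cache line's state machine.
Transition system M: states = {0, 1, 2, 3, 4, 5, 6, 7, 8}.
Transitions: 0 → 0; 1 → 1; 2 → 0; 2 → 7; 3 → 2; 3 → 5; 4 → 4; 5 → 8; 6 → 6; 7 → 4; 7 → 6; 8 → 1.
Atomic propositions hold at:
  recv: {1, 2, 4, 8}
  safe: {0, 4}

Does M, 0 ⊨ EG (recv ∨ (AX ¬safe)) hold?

No

Sat(¬safe) = {1, 2, 3, 5, 6, 7, 8}
Sat(AX ¬safe) = {s : every successor in {1, 2, 3, 5, 6, 7, 8}} = {1, 3, 5, 6, 8}
Sat(recv ∨ (AX ¬safe)) = {1, 2, 3, 4, 5, 6, 8}
EG (recv ∨ (AX ¬safe)): greatest fixpoint, start Z0 = {1, 2, 3, 4, 5, 6, 8}, keep only states in Sat with some successor in Z. Z1 = {1, 3, 4, 5, 6, 8}; fixed.
Sat(EG (recv ∨ (AX ¬safe))) = {1, 3, 4, 5, 6, 8}
0 ∉ Sat(EG (recv ∨ (AX ¬safe))) = {1, 3, 4, 5, 6, 8}, so the formula does not hold at 0.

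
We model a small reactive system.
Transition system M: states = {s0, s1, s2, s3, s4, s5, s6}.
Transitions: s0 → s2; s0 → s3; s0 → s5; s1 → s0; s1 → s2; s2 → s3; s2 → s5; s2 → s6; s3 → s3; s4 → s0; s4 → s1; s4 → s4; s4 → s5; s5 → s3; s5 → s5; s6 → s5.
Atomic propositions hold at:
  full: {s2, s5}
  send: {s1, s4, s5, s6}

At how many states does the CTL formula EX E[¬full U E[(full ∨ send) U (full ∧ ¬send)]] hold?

3

Sat(¬full) = {s0, s1, s3, s4, s6}
Sat(full ∨ send) = {s1, s2, s4, s5, s6}
Sat(¬send) = {s0, s2, s3}
Sat(full ∧ ¬send) = {s2}
E[(full ∨ send) U (full ∧ ¬send)]: least fixpoint, start Z0 = Sat((full ∧ ¬send)) = {s2}, add states in Sat(full ∨ send) with some successor in Z. Z1 = {s1, s2}; Z2 = {s1, s2, s4}; fixed.
Sat(E[(full ∨ send) U (full ∧ ¬send)]) = {s1, s2, s4}
E[¬full U E[(full ∨ send) U (full ∧ ¬send)]]: least fixpoint, start Z0 = Sat(E[(full ∨ send) U (full ∧ ¬send)]) = {s1, s2, s4}, add states in Sat(¬full) with some successor in Z. Z1 = {s0, s1, s2, s4}; fixed.
Sat(E[¬full U E[(full ∨ send) U (full ∧ ¬send)]]) = {s0, s1, s2, s4}
Sat(EX E[¬full U E[(full ∨ send) U (full ∧ ¬send)]]) = {s : some successor in {s0, s1, s2, s4}} = {s0, s1, s4}
|Sat(EX E[¬full U E[(full ∨ send) U (full ∧ ¬send)]])| = |{s0, s1, s4}| = 3.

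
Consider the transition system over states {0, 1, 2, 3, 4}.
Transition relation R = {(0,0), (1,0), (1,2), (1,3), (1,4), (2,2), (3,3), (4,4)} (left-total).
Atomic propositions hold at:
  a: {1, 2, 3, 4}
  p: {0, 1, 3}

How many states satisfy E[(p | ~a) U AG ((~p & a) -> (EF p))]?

3

Sat(~a) = {0}
Sat(p | ~a) = {0, 1, 3}
Sat(~p) = {2, 4}
Sat(~p & a) = {2, 4}
EF p: least fixpoint, start Z0 = {0, 1, 3}, add states with some successor in Z. Already a fixed point.
Sat(EF p) = {0, 1, 3}
Sat((~p & a) -> (EF p)) = {0, 1, 3}
AG ((~p & a) -> (EF p)): greatest fixpoint, start Z0 = {0, 1, 3}, keep only states in Sat with every successor in Z. Z1 = {0, 3}; fixed.
Sat(AG ((~p & a) -> (EF p))) = {0, 3}
E[(p | ~a) U AG ((~p & a) -> (EF p))]: least fixpoint, start Z0 = Sat(AG ((~p & a) -> (EF p))) = {0, 3}, add states in Sat(p | ~a) with some successor in Z. Z1 = {0, 1, 3}; fixed.
Sat(E[(p | ~a) U AG ((~p & a) -> (EF p))]) = {0, 1, 3}
|Sat(E[(p | ~a) U AG ((~p & a) -> (EF p))])| = |{0, 1, 3}| = 3.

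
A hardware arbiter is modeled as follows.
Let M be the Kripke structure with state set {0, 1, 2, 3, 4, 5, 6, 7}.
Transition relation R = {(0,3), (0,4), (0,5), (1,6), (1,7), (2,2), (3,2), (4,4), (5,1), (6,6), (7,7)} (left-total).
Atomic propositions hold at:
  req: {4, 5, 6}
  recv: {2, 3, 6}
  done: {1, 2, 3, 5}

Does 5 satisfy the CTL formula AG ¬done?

No

Sat(¬done) = {0, 4, 6, 7}
AG ¬done: greatest fixpoint, start Z0 = {0, 4, 6, 7}, keep only states in Sat with every successor in Z. Z1 = {4, 6, 7}; fixed.
Sat(AG ¬done) = {4, 6, 7}
5 ∉ Sat(AG ¬done) = {4, 6, 7}, so the formula does not hold at 5.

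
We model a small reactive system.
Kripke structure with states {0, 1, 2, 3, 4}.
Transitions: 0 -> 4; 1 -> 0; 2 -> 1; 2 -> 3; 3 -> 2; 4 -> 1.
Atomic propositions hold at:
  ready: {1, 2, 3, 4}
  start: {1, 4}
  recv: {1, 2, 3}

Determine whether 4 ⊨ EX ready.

Yes

Sat(EX ready) = {s : some successor in {1, 2, 3, 4}} = {0, 2, 3, 4}
4 ∈ Sat(EX ready) = {0, 2, 3, 4}, so the formula holds at 4.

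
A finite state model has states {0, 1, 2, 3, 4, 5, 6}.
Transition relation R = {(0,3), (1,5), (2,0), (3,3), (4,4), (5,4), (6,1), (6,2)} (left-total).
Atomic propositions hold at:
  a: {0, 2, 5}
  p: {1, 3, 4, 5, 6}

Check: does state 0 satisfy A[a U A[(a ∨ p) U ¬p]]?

Yes

Sat(a ∨ p) = {0, 1, 2, 3, 4, 5, 6}
Sat(¬p) = {0, 2}
A[(a ∨ p) U ¬p]: least fixpoint, start Z0 = Sat(¬p) = {0, 2}, add states in Sat(a ∨ p) with every successor in Z. Already a fixed point.
Sat(A[(a ∨ p) U ¬p]) = {0, 2}
A[a U A[(a ∨ p) U ¬p]]: least fixpoint, start Z0 = Sat(A[(a ∨ p) U ¬p]) = {0, 2}, add states in Sat(a) with every successor in Z. Already a fixed point.
Sat(A[a U A[(a ∨ p) U ¬p]]) = {0, 2}
0 ∈ Sat(A[a U A[(a ∨ p) U ¬p]]) = {0, 2}, so the formula holds at 0.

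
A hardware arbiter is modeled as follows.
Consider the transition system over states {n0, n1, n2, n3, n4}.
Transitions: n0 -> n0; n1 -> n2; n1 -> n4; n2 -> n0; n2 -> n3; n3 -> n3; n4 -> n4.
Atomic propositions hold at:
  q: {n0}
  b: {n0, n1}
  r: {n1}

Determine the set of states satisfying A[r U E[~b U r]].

{n1}

Sat(~b) = {n2, n3, n4}
E[~b U r]: least fixpoint, start Z0 = Sat(r) = {n1}, add states in Sat(~b) with some successor in Z. Already a fixed point.
Sat(E[~b U r]) = {n1}
A[r U E[~b U r]]: least fixpoint, start Z0 = Sat(E[~b U r]) = {n1}, add states in Sat(r) with every successor in Z. Already a fixed point.
Sat(A[r U E[~b U r]]) = {n1}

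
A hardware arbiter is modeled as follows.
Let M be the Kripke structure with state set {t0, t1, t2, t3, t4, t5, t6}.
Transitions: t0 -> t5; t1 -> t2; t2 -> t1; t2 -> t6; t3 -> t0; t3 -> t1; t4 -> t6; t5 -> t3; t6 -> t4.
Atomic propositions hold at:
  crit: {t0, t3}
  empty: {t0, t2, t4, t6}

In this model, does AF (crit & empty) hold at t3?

No

Sat(crit & empty) = {t0}
AF (crit & empty): least fixpoint, start Z0 = {t0}, add states with every successor in Z. Already a fixed point.
Sat(AF (crit & empty)) = {t0}
t3 ∉ Sat(AF (crit & empty)) = {t0}, so the formula does not hold at t3.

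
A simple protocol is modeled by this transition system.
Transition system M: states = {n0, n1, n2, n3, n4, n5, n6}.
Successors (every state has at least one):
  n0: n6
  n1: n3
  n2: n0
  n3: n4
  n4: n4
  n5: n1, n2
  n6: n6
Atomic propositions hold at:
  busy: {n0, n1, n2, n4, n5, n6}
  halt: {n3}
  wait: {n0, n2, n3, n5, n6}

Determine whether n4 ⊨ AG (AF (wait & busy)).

Sat(wait & busy) = {n0, n2, n5, n6}
AF (wait & busy): least fixpoint, start Z0 = {n0, n2, n5, n6}, add states with every successor in Z. Already a fixed point.
Sat(AF (wait & busy)) = {n0, n2, n5, n6}
AG (AF (wait & busy)): greatest fixpoint, start Z0 = {n0, n2, n5, n6}, keep only states in Sat with every successor in Z. Z1 = {n0, n2, n6}; fixed.
Sat(AG (AF (wait & busy))) = {n0, n2, n6}
n4 ∉ Sat(AG (AF (wait & busy))) = {n0, n2, n6}, so the formula does not hold at n4.

No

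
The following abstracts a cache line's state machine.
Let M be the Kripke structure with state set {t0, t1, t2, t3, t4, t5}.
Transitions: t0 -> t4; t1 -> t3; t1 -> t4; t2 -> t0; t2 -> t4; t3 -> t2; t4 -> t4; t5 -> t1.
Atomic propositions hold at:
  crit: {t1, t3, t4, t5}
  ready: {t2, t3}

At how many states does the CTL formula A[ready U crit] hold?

4

A[ready U crit]: least fixpoint, start Z0 = Sat(crit) = {t1, t3, t4, t5}, add states in Sat(ready) with every successor in Z. Already a fixed point.
Sat(A[ready U crit]) = {t1, t3, t4, t5}
|Sat(A[ready U crit])| = |{t1, t3, t4, t5}| = 4.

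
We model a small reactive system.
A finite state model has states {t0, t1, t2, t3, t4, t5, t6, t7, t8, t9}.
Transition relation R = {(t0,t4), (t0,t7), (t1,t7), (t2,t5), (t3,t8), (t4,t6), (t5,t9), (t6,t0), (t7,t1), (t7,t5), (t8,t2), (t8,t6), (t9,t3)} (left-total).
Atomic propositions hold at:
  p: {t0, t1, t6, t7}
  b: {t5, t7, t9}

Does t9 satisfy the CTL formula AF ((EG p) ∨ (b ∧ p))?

EG p: greatest fixpoint, start Z0 = {t0, t1, t6, t7}, keep only states in Sat with some successor in Z. Already a fixed point.
Sat(EG p) = {t0, t1, t6, t7}
Sat(b ∧ p) = {t7}
Sat((EG p) ∨ (b ∧ p)) = {t0, t1, t6, t7}
AF ((EG p) ∨ (b ∧ p)): least fixpoint, start Z0 = {t0, t1, t6, t7}, add states with every successor in Z. Z1 = {t0, t1, t4, t6, t7}; fixed.
Sat(AF ((EG p) ∨ (b ∧ p))) = {t0, t1, t4, t6, t7}
t9 ∉ Sat(AF ((EG p) ∨ (b ∧ p))) = {t0, t1, t4, t6, t7}, so the formula does not hold at t9.

No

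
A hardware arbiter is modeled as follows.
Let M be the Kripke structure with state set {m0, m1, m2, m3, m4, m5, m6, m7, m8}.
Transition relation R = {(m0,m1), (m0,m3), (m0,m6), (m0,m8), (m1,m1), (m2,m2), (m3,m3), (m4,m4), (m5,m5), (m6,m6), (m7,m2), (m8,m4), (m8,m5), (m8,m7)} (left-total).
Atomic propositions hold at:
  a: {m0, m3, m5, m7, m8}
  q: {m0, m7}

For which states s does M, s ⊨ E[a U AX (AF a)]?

AF a: least fixpoint, start Z0 = {m0, m3, m5, m7, m8}, add states with every successor in Z. Already a fixed point.
Sat(AF a) = {m0, m3, m5, m7, m8}
Sat(AX (AF a)) = {s : every successor in {m0, m3, m5, m7, m8}} = {m3, m5}
E[a U AX (AF a)]: least fixpoint, start Z0 = Sat(AX (AF a)) = {m3, m5}, add states in Sat(a) with some successor in Z. Z1 = {m0, m3, m5, m8}; fixed.
Sat(E[a U AX (AF a)]) = {m0, m3, m5, m8}

{m0, m3, m5, m8}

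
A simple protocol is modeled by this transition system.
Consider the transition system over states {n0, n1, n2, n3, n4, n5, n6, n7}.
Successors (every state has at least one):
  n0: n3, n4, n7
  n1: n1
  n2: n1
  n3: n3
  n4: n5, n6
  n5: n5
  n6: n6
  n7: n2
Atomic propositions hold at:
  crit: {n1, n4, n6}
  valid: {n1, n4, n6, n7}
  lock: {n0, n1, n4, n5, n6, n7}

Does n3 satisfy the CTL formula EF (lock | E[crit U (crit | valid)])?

Sat(crit | valid) = {n1, n4, n6, n7}
E[crit U (crit | valid)]: least fixpoint, start Z0 = Sat((crit | valid)) = {n1, n4, n6, n7}, add states in Sat(crit) with some successor in Z. Already a fixed point.
Sat(E[crit U (crit | valid)]) = {n1, n4, n6, n7}
Sat(lock | E[crit U (crit | valid)]) = {n0, n1, n4, n5, n6, n7}
EF (lock | E[crit U (crit | valid)]): least fixpoint, start Z0 = {n0, n1, n4, n5, n6, n7}, add states with some successor in Z. Z1 = {n0, n1, n2, n4, n5, n6, n7}; fixed.
Sat(EF (lock | E[crit U (crit | valid)])) = {n0, n1, n2, n4, n5, n6, n7}
n3 ∉ Sat(EF (lock | E[crit U (crit | valid)])) = {n0, n1, n2, n4, n5, n6, n7}, so the formula does not hold at n3.

No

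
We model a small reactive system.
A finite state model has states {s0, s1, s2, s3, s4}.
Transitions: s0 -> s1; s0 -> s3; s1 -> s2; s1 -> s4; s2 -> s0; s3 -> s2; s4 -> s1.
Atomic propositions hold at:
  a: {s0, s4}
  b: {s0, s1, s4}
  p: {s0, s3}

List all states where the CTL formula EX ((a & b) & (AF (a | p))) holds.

{s1, s2}

Sat(a & b) = {s0, s4}
Sat(a | p) = {s0, s3, s4}
AF (a | p): least fixpoint, start Z0 = {s0, s3, s4}, add states with every successor in Z. Z1 = {s0, s2, s3, s4}; Z2 = {s0, s1, s2, s3, s4}; fixed.
Sat(AF (a | p)) = {s0, s1, s2, s3, s4}
Sat((a & b) & (AF (a | p))) = {s0, s4}
Sat(EX ((a & b) & (AF (a | p)))) = {s : some successor in {s0, s4}} = {s1, s2}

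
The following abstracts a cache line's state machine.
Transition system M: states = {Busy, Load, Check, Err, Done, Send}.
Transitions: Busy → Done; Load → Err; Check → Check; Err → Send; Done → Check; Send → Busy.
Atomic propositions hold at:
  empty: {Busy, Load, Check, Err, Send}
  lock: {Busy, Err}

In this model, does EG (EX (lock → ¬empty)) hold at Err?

No

Sat(¬empty) = {Done}
Sat(lock → ¬empty) = {Load, Check, Done, Send}
Sat(EX (lock → ¬empty)) = {s : some successor in {Load, Check, Done, Send}} = {Busy, Check, Err, Done}
EG (EX (lock → ¬empty)): greatest fixpoint, start Z0 = {Busy, Check, Err, Done}, keep only states in Sat with some successor in Z. Z1 = {Busy, Check, Done}; fixed.
Sat(EG (EX (lock → ¬empty))) = {Busy, Check, Done}
Err ∉ Sat(EG (EX (lock → ¬empty))) = {Busy, Check, Done}, so the formula does not hold at Err.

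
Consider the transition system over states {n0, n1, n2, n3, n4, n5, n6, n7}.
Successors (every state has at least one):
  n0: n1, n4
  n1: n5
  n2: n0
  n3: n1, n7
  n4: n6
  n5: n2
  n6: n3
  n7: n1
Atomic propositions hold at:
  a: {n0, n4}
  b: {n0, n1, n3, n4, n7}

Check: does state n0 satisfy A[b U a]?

A[b U a]: least fixpoint, start Z0 = Sat(a) = {n0, n4}, add states in Sat(b) with every successor in Z. Already a fixed point.
Sat(A[b U a]) = {n0, n4}
n0 ∈ Sat(A[b U a]) = {n0, n4}, so the formula holds at n0.

Yes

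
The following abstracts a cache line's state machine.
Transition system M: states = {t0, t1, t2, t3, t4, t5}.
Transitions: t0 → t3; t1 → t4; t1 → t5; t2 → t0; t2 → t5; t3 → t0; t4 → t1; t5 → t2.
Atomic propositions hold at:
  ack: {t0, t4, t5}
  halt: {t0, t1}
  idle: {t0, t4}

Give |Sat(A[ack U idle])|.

A[ack U idle]: least fixpoint, start Z0 = Sat(idle) = {t0, t4}, add states in Sat(ack) with every successor in Z. Already a fixed point.
Sat(A[ack U idle]) = {t0, t4}
|Sat(A[ack U idle])| = |{t0, t4}| = 2.

2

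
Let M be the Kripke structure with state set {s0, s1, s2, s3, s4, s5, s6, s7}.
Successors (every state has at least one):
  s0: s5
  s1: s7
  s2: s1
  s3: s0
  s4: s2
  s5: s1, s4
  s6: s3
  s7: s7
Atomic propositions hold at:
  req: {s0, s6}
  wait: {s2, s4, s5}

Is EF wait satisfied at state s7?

No

EF wait: least fixpoint, start Z0 = {s2, s4, s5}, add states with some successor in Z. Z1 = {s0, s2, s4, s5}; Z2 = {s0, s2, s3, s4, s5}; Z3 = {s0, s2, s3, s4, s5, s6}; fixed.
Sat(EF wait) = {s0, s2, s3, s4, s5, s6}
s7 ∉ Sat(EF wait) = {s0, s2, s3, s4, s5, s6}, so the formula does not hold at s7.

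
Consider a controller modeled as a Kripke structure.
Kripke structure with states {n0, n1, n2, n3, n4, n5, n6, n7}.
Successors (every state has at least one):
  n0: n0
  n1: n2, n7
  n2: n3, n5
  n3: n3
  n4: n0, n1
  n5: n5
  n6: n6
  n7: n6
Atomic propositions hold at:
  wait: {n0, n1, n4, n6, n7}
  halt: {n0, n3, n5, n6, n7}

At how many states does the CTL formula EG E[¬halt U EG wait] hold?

5

Sat(¬halt) = {n1, n2, n4}
EG wait: greatest fixpoint, start Z0 = {n0, n1, n4, n6, n7}, keep only states in Sat with some successor in Z. Already a fixed point.
Sat(EG wait) = {n0, n1, n4, n6, n7}
E[¬halt U EG wait]: least fixpoint, start Z0 = Sat(EG wait) = {n0, n1, n4, n6, n7}, add states in Sat(¬halt) with some successor in Z. Already a fixed point.
Sat(E[¬halt U EG wait]) = {n0, n1, n4, n6, n7}
EG E[¬halt U EG wait]: greatest fixpoint, start Z0 = {n0, n1, n4, n6, n7}, keep only states in Sat with some successor in Z. Already a fixed point.
Sat(EG E[¬halt U EG wait]) = {n0, n1, n4, n6, n7}
|Sat(EG E[¬halt U EG wait])| = |{n0, n1, n4, n6, n7}| = 5.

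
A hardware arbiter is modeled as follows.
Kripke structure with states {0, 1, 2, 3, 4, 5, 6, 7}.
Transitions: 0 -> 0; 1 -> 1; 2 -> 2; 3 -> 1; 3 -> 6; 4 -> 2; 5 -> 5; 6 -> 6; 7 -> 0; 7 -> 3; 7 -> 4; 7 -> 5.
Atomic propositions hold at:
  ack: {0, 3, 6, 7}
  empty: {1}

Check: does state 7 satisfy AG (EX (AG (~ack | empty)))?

Sat(~ack) = {1, 2, 4, 5}
Sat(~ack | empty) = {1, 2, 4, 5}
AG (~ack | empty): greatest fixpoint, start Z0 = {1, 2, 4, 5}, keep only states in Sat with every successor in Z. Already a fixed point.
Sat(AG (~ack | empty)) = {1, 2, 4, 5}
Sat(EX (AG (~ack | empty))) = {s : some successor in {1, 2, 4, 5}} = {1, 2, 3, 4, 5, 7}
AG (EX (AG (~ack | empty))): greatest fixpoint, start Z0 = {1, 2, 3, 4, 5, 7}, keep only states in Sat with every successor in Z. Z1 = {1, 2, 4, 5}; fixed.
Sat(AG (EX (AG (~ack | empty)))) = {1, 2, 4, 5}
7 ∉ Sat(AG (EX (AG (~ack | empty)))) = {1, 2, 4, 5}, so the formula does not hold at 7.

No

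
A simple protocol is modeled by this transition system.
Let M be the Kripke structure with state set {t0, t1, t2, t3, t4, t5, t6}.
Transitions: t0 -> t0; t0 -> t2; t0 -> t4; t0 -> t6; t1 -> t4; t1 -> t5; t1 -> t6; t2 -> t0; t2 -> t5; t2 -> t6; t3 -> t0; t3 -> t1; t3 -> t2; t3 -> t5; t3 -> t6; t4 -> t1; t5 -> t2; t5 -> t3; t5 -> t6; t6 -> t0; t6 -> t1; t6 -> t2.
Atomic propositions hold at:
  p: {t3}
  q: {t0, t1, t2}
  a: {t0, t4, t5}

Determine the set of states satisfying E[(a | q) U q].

Sat(a | q) = {t0, t1, t2, t4, t5}
E[(a | q) U q]: least fixpoint, start Z0 = Sat(q) = {t0, t1, t2}, add states in Sat(a | q) with some successor in Z. Z1 = {t0, t1, t2, t4, t5}; fixed.
Sat(E[(a | q) U q]) = {t0, t1, t2, t4, t5}

{t0, t1, t2, t4, t5}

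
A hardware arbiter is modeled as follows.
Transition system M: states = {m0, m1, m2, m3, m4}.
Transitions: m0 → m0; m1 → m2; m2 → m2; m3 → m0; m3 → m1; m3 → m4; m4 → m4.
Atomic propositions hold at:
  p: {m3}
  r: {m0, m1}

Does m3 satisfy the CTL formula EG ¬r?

Yes

Sat(¬r) = {m2, m3, m4}
EG ¬r: greatest fixpoint, start Z0 = {m2, m3, m4}, keep only states in Sat with some successor in Z. Already a fixed point.
Sat(EG ¬r) = {m2, m3, m4}
m3 ∈ Sat(EG ¬r) = {m2, m3, m4}, so the formula holds at m3.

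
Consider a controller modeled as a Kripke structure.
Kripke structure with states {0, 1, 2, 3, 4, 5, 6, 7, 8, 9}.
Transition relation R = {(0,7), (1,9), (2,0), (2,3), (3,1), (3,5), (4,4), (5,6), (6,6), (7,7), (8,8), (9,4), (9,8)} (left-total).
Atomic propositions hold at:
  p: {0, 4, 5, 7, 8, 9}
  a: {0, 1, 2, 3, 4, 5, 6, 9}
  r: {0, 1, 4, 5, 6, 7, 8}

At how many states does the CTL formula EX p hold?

Sat(EX p) = {s : some successor in {0, 4, 5, 7, 8, 9}} = {0, 1, 2, 3, 4, 7, 8, 9}
|Sat(EX p)| = |{0, 1, 2, 3, 4, 7, 8, 9}| = 8.

8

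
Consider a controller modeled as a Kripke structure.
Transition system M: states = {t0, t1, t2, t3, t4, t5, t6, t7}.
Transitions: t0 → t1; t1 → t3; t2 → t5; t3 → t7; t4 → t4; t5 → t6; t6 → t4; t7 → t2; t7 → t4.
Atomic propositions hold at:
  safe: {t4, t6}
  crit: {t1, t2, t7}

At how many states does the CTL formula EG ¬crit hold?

3

Sat(¬crit) = {t0, t3, t4, t5, t6}
EG ¬crit: greatest fixpoint, start Z0 = {t0, t3, t4, t5, t6}, keep only states in Sat with some successor in Z. Z1 = {t4, t5, t6}; fixed.
Sat(EG ¬crit) = {t4, t5, t6}
|Sat(EG ¬crit)| = |{t4, t5, t6}| = 3.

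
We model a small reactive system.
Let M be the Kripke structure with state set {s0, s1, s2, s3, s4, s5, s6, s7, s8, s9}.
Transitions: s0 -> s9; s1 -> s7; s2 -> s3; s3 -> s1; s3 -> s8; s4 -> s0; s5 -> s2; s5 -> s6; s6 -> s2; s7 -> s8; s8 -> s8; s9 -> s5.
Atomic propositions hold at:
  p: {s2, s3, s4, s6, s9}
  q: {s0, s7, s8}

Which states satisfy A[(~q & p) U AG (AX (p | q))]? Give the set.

Sat(~q) = {s1, s2, s3, s4, s5, s6, s9}
Sat(~q & p) = {s2, s3, s4, s6, s9}
Sat(p | q) = {s0, s2, s3, s4, s6, s7, s8, s9}
Sat(AX (p | q)) = {s : every successor in {s0, s2, s3, s4, s6, s7, s8, s9}} = {s0, s1, s2, s4, s5, s6, s7, s8}
AG (AX (p | q)): greatest fixpoint, start Z0 = {s0, s1, s2, s4, s5, s6, s7, s8}, keep only states in Sat with every successor in Z. Z1 = {s1, s4, s5, s6, s7, s8}; Z2 = {s1, s7, s8}; fixed.
Sat(AG (AX (p | q))) = {s1, s7, s8}
A[(~q & p) U AG (AX (p | q))]: least fixpoint, start Z0 = Sat(AG (AX (p | q))) = {s1, s7, s8}, add states in Sat(~q & p) with every successor in Z. Z1 = {s1, s3, s7, s8}; Z2 = {s1, s2, s3, s7, s8}; Z3 = {s1, s2, s3, s6, s7, s8}; fixed.
Sat(A[(~q & p) U AG (AX (p | q))]) = {s1, s2, s3, s6, s7, s8}

{s1, s2, s3, s6, s7, s8}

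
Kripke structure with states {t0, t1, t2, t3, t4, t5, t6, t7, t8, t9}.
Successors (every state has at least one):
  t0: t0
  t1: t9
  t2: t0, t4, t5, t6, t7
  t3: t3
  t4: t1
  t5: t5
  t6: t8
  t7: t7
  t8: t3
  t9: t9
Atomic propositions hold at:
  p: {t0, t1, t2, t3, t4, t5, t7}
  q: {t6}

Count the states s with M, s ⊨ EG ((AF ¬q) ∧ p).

5

Sat(¬q) = {t0, t1, t2, t3, t4, t5, t7, t8, t9}
AF ¬q: least fixpoint, start Z0 = {t0, t1, t2, t3, t4, t5, t7, t8, t9}, add states with every successor in Z. Z1 = {t0, t1, t2, t3, t4, t5, t6, t7, t8, t9}; fixed.
Sat(AF ¬q) = {t0, t1, t2, t3, t4, t5, t6, t7, t8, t9}
Sat((AF ¬q) ∧ p) = {t0, t1, t2, t3, t4, t5, t7}
EG ((AF ¬q) ∧ p): greatest fixpoint, start Z0 = {t0, t1, t2, t3, t4, t5, t7}, keep only states in Sat with some successor in Z. Z1 = {t0, t2, t3, t4, t5, t7}; Z2 = {t0, t2, t3, t5, t7}; fixed.
Sat(EG ((AF ¬q) ∧ p)) = {t0, t2, t3, t5, t7}
|Sat(EG ((AF ¬q) ∧ p))| = |{t0, t2, t3, t5, t7}| = 5.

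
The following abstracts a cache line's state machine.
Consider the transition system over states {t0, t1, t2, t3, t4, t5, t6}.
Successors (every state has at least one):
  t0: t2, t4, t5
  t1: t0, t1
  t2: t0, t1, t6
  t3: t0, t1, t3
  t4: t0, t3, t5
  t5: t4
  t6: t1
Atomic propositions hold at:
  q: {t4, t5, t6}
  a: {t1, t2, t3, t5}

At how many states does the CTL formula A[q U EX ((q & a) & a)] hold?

3

Sat(q & a) = {t5}
Sat((q & a) & a) = {t5}
Sat(EX ((q & a) & a)) = {s : some successor in {t5}} = {t0, t4}
A[q U EX ((q & a) & a)]: least fixpoint, start Z0 = Sat(EX ((q & a) & a)) = {t0, t4}, add states in Sat(q) with every successor in Z. Z1 = {t0, t4, t5}; fixed.
Sat(A[q U EX ((q & a) & a)]) = {t0, t4, t5}
|Sat(A[q U EX ((q & a) & a)])| = |{t0, t4, t5}| = 3.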